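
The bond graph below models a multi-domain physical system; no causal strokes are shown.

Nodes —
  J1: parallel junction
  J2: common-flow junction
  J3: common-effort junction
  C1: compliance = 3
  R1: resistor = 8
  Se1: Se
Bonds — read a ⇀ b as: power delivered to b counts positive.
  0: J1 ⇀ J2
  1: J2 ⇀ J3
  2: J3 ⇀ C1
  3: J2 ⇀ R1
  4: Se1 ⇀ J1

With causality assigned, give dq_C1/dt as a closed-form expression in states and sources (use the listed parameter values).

dq_C1/dt = E_Se1/8 - q_C1/24

β4 stroke at J1  (Se1 fixes effort; stroke away)
β0 stroke at J2  (common-e at J1 fixed by 4)
β2 stroke at J3  (prefer integral on C1)
β1 stroke at J2  (common-e at J3 fixed by 2)
β3 stroke at R1  (closing 1-jn rule on J2)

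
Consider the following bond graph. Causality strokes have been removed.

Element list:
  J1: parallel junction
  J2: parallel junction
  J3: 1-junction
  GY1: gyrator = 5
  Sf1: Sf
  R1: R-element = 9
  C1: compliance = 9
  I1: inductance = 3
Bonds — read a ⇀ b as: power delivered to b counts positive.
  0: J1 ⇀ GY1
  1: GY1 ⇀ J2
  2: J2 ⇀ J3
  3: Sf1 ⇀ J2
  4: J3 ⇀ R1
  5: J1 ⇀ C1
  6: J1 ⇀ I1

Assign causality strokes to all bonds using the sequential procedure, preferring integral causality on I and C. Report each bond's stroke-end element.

b0 |GY1
b1 |GY1
b2 |J2
b3 |Sf1
b4 |J3
b5 |J1
b6 |I1

bond 3 stroke at Sf1  (Sf1 (Sf) sets flow on bond)
bond 5 stroke at J1  (C1 outputs effort q/C1)
bond 0 stroke at GY1  (J1 effort already set via bond 5)
bond 6 stroke at I1  (J1: bond 5 brought effort, rest push out)
bond 1 stroke at GY1  (GY1 both-in/both-out from 0)
bond 2 stroke at J2  (closing 0-jn rule on J2)
bond 4 stroke at J3  (common-f at J3 fixed by 2)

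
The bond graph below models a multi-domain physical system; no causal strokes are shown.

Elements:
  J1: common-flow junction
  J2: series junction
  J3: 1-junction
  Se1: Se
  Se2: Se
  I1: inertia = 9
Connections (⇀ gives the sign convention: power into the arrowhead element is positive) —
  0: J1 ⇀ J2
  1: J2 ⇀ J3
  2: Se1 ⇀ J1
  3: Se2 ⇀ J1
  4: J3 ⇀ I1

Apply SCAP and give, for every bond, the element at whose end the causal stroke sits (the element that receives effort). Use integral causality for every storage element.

β2 stroke→J1  (Se1 (Se) sets effort on bond)
β3 stroke→J1  (Se2 (Se) sets effort on bond)
β0 stroke→J2  (closing 1-jn rule on J1)
β1 stroke→J3  (closing 1-jn rule on J2)
β4 stroke→I1  (J3 needs exactly one f-in)

bond 0 |J2
bond 1 |J3
bond 2 |J1
bond 3 |J1
bond 4 |I1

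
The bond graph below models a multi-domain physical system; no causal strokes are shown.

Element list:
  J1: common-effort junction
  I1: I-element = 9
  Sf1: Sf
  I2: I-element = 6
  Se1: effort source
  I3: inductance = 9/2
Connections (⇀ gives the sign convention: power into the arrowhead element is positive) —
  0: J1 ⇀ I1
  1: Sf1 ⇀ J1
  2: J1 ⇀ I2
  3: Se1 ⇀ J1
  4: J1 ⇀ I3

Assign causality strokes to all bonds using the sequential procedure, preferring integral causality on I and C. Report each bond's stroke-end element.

β0 stroke at I1
β1 stroke at Sf1
β2 stroke at I2
β3 stroke at J1
β4 stroke at I3

#1 stroke at Sf1  (Sf1 (Sf) sets flow on bond)
#3 stroke at J1  (Se1 (Se) sets effort on bond)
#0 stroke at I1  (common-e at J1 fixed by 3)
#2 stroke at I2  (J1 effort already set via bond 3)
#4 stroke at I3  (J1 effort already set via bond 3)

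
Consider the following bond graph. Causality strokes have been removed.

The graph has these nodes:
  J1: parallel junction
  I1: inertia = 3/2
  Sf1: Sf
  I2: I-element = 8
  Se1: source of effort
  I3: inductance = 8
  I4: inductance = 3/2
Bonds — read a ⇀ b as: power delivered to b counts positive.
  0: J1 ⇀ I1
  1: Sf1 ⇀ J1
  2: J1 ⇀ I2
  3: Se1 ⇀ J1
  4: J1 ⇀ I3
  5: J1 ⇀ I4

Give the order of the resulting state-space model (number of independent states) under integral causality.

4  (I1, I2, I3, I4 all integral)

β1 |Sf1  (Sf1: flow source, stroke at near end)
β3 |J1  (Se1 (Se) sets effort on bond)
β0 |I1  (0-jn J1 has e-setter on 3)
β2 |I2  (J1 effort already set via bond 3)
β4 |I3  (common-e at J1 fixed by 3)
β5 |I4  (common-e at J1 fixed by 3)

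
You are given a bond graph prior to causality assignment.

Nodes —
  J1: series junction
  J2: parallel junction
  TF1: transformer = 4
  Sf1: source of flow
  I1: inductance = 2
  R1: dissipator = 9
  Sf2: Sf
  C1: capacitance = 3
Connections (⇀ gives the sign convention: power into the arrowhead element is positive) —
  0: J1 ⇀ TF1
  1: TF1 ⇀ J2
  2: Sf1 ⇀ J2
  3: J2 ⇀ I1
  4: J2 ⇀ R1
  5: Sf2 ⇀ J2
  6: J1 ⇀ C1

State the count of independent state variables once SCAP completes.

bond 2 →Sf1  (Sf1 fixes flow; stroke at Sf1)
bond 5 →Sf2  (Sf2: flow source, stroke at near end)
bond 3 →I1  (I1: I, integral causality)
bond 6 →J1  (C1: C, integral causality)
bond 0 →TF1  (J1: last free bond brings flow in)
bond 1 →J2  (TF1 one-in-one-out from 0)
bond 4 →R1  (J2 effort already set via bond 1)

2  (C1, I1 all integral)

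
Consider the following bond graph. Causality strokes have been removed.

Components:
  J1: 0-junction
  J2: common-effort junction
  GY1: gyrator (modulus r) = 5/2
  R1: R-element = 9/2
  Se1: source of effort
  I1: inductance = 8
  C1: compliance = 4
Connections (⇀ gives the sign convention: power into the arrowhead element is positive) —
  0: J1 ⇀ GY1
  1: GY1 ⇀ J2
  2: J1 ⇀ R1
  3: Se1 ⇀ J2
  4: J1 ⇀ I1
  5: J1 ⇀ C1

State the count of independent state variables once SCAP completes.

2  (C1, I1 all integral)

b3 stroke→J2  (source Se1 imposes e)
b1 stroke→GY1  (0-jn J2 has e-setter on 3)
b0 stroke→GY1  (GY GY1: same side as bond 1)
b4 stroke→I1  (prefer integral on I1)
b5 stroke→J1  (C1: C, integral causality)
b2 stroke→R1  (common-e at J1 fixed by 5)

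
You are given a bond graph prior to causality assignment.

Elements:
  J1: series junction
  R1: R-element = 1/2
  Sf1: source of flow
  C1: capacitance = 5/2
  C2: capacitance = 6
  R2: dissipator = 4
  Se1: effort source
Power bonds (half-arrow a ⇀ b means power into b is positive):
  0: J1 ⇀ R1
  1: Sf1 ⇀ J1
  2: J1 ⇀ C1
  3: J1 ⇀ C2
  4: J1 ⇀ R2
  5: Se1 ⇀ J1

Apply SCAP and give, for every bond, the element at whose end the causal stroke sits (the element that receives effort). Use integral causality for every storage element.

β1 →Sf1  (Sf1 (Sf) sets flow on bond)
β5 →J1  (source Se1 imposes e)
β0 →J1  (1-jn J1 has f-setter on 1)
β2 →J1  (1-jn J1 has f-setter on 1)
β3 →J1  (J1 flow already set via bond 1)
β4 →J1  (J1 flow already set via bond 1)

b0 stroke→J1
b1 stroke→Sf1
b2 stroke→J1
b3 stroke→J1
b4 stroke→J1
b5 stroke→J1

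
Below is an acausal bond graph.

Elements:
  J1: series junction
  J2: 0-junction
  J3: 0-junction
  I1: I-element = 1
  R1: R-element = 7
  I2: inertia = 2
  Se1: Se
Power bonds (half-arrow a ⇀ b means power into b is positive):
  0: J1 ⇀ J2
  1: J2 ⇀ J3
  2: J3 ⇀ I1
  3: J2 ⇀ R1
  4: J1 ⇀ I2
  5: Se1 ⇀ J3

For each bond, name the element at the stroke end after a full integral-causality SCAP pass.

bond 0 stroke at J1
bond 1 stroke at J2
bond 2 stroke at I1
bond 3 stroke at R1
bond 4 stroke at I2
bond 5 stroke at J3

bond 5 stroke→J3  (Se1 (Se) sets effort on bond)
bond 1 stroke→J2  (0-jn J3 has e-setter on 5)
bond 2 stroke→I1  (J3 effort already set via bond 5)
bond 0 stroke→J1  (common-e at J2 fixed by 1)
bond 3 stroke→R1  (common-e at J2 fixed by 1)
bond 4 stroke→I2  (J1 needs exactly one f-in)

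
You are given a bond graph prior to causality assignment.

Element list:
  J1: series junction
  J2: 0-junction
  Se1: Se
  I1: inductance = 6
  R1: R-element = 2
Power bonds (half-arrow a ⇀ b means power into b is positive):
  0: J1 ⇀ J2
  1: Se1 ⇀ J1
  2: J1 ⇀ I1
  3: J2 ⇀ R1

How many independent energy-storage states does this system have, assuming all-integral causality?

β1 |J1  (Se1 (Se) sets effort on bond)
β2 |I1  (I1 integral (f out))
β0 |J1  (common-f at J1 fixed by 2)
β3 |J2  (J2 needs exactly one e-in)

1  (I1 all integral)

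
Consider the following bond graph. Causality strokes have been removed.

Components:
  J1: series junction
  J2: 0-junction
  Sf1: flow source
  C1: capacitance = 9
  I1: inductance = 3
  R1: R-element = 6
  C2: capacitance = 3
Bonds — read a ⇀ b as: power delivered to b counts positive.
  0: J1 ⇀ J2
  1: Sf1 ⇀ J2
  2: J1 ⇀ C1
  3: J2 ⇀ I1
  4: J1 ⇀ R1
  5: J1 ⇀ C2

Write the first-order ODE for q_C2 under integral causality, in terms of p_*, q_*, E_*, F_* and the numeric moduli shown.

dq_C2/dt = -F_Sf1 + p_I1/3

b1 stroke→Sf1  (Sf1 fixes flow; stroke at Sf1)
b2 stroke→J1  (C1 integral (e out))
b3 stroke→I1  (I1: I, integral causality)
b0 stroke→J2  (only one effort-in slot at J2)
b4 stroke→J1  (common-f at J1 fixed by 0)
b5 stroke→J1  (J1 flow already set via bond 0)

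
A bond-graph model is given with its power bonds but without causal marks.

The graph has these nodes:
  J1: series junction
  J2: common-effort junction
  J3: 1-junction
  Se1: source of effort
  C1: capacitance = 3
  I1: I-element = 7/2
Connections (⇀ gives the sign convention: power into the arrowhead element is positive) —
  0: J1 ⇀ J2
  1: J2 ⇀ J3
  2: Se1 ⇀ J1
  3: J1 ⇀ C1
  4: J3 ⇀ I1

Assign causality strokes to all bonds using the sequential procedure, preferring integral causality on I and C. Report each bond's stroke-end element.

b0 |J2
b1 |J3
b2 |J1
b3 |J1
b4 |I1

b2 |J1  (Se1: effort source, stroke at far end)
b3 |J1  (C1 outputs effort q/C1)
b0 |J2  (closing 1-jn rule on J1)
b1 |J3  (J2: bond 0 brought effort, rest push out)
b4 |I1  (only one flow-in slot at J3)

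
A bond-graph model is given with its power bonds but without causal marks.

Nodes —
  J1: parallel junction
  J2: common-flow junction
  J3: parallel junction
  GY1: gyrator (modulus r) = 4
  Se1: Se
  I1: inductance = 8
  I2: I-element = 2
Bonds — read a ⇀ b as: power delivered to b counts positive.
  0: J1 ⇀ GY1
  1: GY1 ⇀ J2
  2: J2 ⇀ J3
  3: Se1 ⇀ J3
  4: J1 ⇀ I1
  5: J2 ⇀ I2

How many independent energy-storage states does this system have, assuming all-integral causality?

b3 →J3  (Se1 (Se) sets effort on bond)
b2 →J2  (common-e at J3 fixed by 3)
b4 →I1  (I1 outputs flow p/I1)
b0 →J1  (only one effort-in slot at J1)
b1 →J2  (through GY1, causality inverts; strokes same side of GY1)
b5 →I2  (J2 needs exactly one f-in)

2  (I1, I2 all integral)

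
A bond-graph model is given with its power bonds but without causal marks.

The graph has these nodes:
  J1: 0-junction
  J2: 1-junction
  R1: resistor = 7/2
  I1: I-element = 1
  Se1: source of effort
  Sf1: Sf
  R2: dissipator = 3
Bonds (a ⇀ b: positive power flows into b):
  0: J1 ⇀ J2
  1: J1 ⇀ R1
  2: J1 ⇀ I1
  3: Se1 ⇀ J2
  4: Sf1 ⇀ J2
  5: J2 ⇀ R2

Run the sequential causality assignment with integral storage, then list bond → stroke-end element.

β0 →J2
β1 →J1
β2 →I1
β3 →J2
β4 →Sf1
β5 →J2

b3 stroke at J2  (Se1: effort source, stroke at far end)
b4 stroke at Sf1  (source Sf1 imposes f)
b0 stroke at J2  (J2: bond 4 brought flow, rest push out)
b5 stroke at J2  (1-jn J2 has f-setter on 4)
b2 stroke at I1  (I1 integral (f out))
b1 stroke at J1  (closing 0-jn rule on J1)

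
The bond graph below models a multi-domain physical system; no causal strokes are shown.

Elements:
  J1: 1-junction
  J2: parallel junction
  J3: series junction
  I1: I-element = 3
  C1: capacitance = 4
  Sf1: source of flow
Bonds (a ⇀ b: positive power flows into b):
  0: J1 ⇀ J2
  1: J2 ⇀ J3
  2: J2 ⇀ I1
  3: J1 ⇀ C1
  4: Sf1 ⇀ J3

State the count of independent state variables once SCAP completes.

b4 stroke→Sf1  (Sf1: flow source, stroke at near end)
b1 stroke→J3  (J3: bond 4 brought flow, rest push out)
b2 stroke→I1  (I1 integral (f out))
b0 stroke→J2  (closing 0-jn rule on J2)
b3 stroke→J1  (common-f at J1 fixed by 0)

2  (C1, I1 all integral)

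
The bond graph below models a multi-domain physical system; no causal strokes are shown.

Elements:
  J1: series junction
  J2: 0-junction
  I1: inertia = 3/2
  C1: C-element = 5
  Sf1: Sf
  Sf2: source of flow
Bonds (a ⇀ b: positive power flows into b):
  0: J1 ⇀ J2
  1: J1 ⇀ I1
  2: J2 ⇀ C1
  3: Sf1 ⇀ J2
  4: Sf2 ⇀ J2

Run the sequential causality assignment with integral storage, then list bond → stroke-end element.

β0 stroke at J1
β1 stroke at I1
β2 stroke at J2
β3 stroke at Sf1
β4 stroke at Sf2

#3 |Sf1  (source Sf1 imposes f)
#4 |Sf2  (Sf2 fixes flow; stroke at Sf2)
#1 |I1  (I1 integral (f out))
#0 |J1  (common-f at J1 fixed by 1)
#2 |J2  (only one effort-in slot at J2)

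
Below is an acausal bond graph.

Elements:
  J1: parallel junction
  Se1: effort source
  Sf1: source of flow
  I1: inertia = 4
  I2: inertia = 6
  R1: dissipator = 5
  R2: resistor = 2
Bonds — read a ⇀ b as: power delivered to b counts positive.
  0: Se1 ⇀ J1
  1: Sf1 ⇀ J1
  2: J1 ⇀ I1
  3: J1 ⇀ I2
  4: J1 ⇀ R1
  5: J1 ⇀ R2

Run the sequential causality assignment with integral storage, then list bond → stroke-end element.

b0 stroke at J1  (Se1: effort source, stroke at far end)
b1 stroke at Sf1  (Sf1: flow source, stroke at near end)
b2 stroke at I1  (J1 effort already set via bond 0)
b3 stroke at I2  (J1: bond 0 brought effort, rest push out)
b4 stroke at R1  (J1 effort already set via bond 0)
b5 stroke at R2  (0-jn J1 has e-setter on 0)

β0 stroke→J1
β1 stroke→Sf1
β2 stroke→I1
β3 stroke→I2
β4 stroke→R1
β5 stroke→R2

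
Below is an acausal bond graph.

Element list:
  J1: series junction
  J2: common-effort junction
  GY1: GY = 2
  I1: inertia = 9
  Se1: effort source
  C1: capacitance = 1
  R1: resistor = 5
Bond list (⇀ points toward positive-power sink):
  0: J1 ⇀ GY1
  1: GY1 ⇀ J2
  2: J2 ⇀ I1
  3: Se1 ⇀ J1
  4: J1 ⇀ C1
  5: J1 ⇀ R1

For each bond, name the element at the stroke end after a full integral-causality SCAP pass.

b3 stroke at J1  (source Se1 imposes e)
b2 stroke at I1  (I1 outputs flow p/I1)
b1 stroke at J2  (J2 needs exactly one e-in)
b0 stroke at J1  (through GY1, causality inverts; strokes same side of GY1)
b4 stroke at J1  (C1 outputs effort q/C1)
b5 stroke at R1  (J1: last free bond brings flow in)

bond 0 →J1
bond 1 →J2
bond 2 →I1
bond 3 →J1
bond 4 →J1
bond 5 →R1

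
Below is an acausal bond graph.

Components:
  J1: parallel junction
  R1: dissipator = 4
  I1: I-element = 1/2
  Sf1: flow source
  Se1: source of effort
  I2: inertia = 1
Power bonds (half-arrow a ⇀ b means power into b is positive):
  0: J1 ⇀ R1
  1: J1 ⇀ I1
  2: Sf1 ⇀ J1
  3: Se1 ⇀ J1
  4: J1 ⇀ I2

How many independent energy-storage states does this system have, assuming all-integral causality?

bond 2 stroke→Sf1  (Sf1: flow source, stroke at near end)
bond 3 stroke→J1  (Se1 fixes effort; stroke away)
bond 0 stroke→R1  (common-e at J1 fixed by 3)
bond 1 stroke→I1  (J1: bond 3 brought effort, rest push out)
bond 4 stroke→I2  (J1: bond 3 brought effort, rest push out)

2  (I1, I2 all integral)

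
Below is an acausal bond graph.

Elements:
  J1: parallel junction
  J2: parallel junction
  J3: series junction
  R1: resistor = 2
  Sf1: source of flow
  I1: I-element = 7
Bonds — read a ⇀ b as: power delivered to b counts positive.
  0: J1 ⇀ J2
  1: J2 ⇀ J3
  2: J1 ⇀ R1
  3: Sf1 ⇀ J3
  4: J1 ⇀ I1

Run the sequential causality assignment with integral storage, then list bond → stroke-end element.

#3 |Sf1  (Sf1 fixes flow; stroke at Sf1)
#1 |J3  (J3 flow already set via bond 3)
#0 |J2  (J2: last free bond brings effort in)
#4 |I1  (I1 outputs flow p/I1)
#2 |J1  (J1: last free bond brings effort in)

β0 stroke→J2
β1 stroke→J3
β2 stroke→J1
β3 stroke→Sf1
β4 stroke→I1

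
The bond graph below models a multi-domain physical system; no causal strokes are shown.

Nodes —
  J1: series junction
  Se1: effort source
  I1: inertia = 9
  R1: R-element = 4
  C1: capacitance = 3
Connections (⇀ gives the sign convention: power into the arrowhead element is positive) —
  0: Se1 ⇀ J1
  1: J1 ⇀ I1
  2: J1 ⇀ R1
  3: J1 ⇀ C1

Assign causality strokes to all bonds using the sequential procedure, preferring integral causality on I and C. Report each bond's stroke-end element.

b0 |J1
b1 |I1
b2 |J1
b3 |J1

#0 |J1  (Se1 fixes effort; stroke away)
#1 |I1  (I1: I, integral causality)
#2 |J1  (1-jn J1 has f-setter on 1)
#3 |J1  (common-f at J1 fixed by 1)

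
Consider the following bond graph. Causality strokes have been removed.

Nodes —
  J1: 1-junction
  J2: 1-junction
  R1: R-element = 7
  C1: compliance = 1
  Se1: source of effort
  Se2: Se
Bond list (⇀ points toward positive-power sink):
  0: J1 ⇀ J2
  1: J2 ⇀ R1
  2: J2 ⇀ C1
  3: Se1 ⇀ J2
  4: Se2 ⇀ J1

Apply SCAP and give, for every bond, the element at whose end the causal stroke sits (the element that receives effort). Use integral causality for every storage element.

b0 |J2
b1 |R1
b2 |J2
b3 |J2
b4 |J1

β3 stroke at J2  (source Se1 imposes e)
β4 stroke at J1  (Se2 (Se) sets effort on bond)
β0 stroke at J2  (J1 needs exactly one f-in)
β2 stroke at J2  (C1 integral (e out))
β1 stroke at R1  (J2 needs exactly one f-in)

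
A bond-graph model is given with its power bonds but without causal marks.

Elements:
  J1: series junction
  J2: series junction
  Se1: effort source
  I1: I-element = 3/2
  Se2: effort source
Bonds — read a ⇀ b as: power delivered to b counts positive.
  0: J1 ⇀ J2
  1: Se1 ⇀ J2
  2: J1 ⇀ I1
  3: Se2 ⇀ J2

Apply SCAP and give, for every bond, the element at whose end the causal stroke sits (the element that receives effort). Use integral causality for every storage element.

bond 1 →J2  (Se1: effort source, stroke at far end)
bond 3 →J2  (Se2: effort source, stroke at far end)
bond 0 →J1  (closing 1-jn rule on J2)
bond 2 →I1  (closing 1-jn rule on J1)

#0 |J1
#1 |J2
#2 |I1
#3 |J2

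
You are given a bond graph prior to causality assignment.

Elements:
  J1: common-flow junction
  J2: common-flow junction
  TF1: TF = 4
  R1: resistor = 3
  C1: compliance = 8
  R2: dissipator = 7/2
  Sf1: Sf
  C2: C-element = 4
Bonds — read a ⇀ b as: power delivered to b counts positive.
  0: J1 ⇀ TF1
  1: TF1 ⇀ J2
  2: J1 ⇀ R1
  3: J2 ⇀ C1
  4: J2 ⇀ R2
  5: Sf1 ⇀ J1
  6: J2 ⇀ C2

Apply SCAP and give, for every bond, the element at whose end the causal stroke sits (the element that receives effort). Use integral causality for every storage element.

b0 stroke→J1
b1 stroke→TF1
b2 stroke→J1
b3 stroke→J2
b4 stroke→J2
b5 stroke→Sf1
b6 stroke→J2

bond 5 →Sf1  (Sf1: flow source, stroke at near end)
bond 0 →J1  (J1 flow already set via bond 5)
bond 2 →J1  (J1 flow already set via bond 5)
bond 1 →TF1  (TF TF1: opposite of bond 0)
bond 3 →J2  (J2 flow already set via bond 1)
bond 4 →J2  (J2 flow already set via bond 1)
bond 6 →J2  (J2: bond 1 brought flow, rest push out)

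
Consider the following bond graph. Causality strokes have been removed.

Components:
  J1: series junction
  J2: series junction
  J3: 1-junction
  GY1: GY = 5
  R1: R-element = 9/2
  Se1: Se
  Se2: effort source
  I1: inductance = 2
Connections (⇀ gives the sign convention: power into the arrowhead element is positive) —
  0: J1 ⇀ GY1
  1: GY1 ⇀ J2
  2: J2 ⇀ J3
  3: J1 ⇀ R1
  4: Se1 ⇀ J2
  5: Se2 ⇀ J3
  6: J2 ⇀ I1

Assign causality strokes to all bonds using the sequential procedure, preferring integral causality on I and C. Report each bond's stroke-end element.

b4 stroke→J2  (Se1 (Se) sets effort on bond)
b5 stroke→J3  (Se2 fixes effort; stroke away)
b2 stroke→J2  (J3 needs exactly one f-in)
b6 stroke→I1  (I1 outputs flow p/I1)
b1 stroke→J2  (1-jn J2 has f-setter on 6)
b0 stroke→J1  (GY GY1: same side as bond 1)
b3 stroke→R1  (closing 1-jn rule on J1)

bond 0 →J1
bond 1 →J2
bond 2 →J2
bond 3 →R1
bond 4 →J2
bond 5 →J3
bond 6 →I1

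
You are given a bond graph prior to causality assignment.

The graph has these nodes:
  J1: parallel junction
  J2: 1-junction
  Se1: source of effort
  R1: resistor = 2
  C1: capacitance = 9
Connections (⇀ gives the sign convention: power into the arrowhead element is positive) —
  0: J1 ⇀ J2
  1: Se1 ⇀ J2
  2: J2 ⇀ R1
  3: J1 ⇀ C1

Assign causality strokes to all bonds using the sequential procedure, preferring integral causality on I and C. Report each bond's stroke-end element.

b1 stroke→J2  (Se1 (Se) sets effort on bond)
b3 stroke→J1  (C1 integral (e out))
b0 stroke→J2  (J1: bond 3 brought effort, rest push out)
b2 stroke→R1  (closing 1-jn rule on J2)

#0 stroke at J2
#1 stroke at J2
#2 stroke at R1
#3 stroke at J1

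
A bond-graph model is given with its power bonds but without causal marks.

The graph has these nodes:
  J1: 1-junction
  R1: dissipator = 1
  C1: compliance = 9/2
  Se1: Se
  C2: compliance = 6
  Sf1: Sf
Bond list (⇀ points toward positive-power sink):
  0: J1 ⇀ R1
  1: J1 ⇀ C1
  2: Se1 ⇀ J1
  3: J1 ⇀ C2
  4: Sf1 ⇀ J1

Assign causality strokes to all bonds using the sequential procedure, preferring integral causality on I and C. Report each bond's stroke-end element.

b2 →J1  (Se1: effort source, stroke at far end)
b4 →Sf1  (Sf1 (Sf) sets flow on bond)
b0 →J1  (common-f at J1 fixed by 4)
b1 →J1  (common-f at J1 fixed by 4)
b3 →J1  (J1: bond 4 brought flow, rest push out)

#0 →J1
#1 →J1
#2 →J1
#3 →J1
#4 →Sf1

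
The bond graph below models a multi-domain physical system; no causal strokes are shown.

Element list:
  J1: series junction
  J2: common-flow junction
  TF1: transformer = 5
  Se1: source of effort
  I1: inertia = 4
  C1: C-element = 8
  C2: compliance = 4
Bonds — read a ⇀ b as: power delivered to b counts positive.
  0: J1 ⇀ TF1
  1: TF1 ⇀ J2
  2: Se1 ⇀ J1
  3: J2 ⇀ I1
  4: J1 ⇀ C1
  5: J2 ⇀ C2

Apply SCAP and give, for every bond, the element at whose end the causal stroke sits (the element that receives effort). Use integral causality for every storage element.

β0 stroke→TF1
β1 stroke→J2
β2 stroke→J1
β3 stroke→I1
β4 stroke→J1
β5 stroke→J2

bond 2 →J1  (Se1: effort source, stroke at far end)
bond 3 →I1  (prefer integral on I1)
bond 1 →J2  (common-f at J2 fixed by 3)
bond 5 →J2  (1-jn J2 has f-setter on 3)
bond 0 →TF1  (TF TF1: opposite of bond 1)
bond 4 →J1  (J1: bond 0 brought flow, rest push out)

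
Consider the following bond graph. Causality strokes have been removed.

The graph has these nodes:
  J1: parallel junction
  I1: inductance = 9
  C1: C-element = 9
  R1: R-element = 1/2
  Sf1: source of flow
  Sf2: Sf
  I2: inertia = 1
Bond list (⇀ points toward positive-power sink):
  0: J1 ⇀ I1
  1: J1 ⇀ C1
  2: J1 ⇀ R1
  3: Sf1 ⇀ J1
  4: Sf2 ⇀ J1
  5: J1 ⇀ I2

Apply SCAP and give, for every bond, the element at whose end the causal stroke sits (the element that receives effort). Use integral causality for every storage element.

bond 0 →I1
bond 1 →J1
bond 2 →R1
bond 3 →Sf1
bond 4 →Sf2
bond 5 →I2

β3 stroke→Sf1  (source Sf1 imposes f)
β4 stroke→Sf2  (Sf2: flow source, stroke at near end)
β0 stroke→I1  (prefer integral on I1)
β1 stroke→J1  (C1 integral (e out))
β2 stroke→R1  (0-jn J1 has e-setter on 1)
β5 stroke→I2  (J1: bond 1 brought effort, rest push out)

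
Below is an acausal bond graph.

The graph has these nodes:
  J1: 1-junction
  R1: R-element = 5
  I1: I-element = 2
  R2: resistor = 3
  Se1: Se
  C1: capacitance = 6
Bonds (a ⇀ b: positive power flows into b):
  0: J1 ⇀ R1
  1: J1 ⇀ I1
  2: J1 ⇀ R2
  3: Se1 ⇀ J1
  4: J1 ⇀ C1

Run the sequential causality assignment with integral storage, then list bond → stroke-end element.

β3 →J1  (Se1 (Se) sets effort on bond)
β1 →I1  (I1 outputs flow p/I1)
β0 →J1  (1-jn J1 has f-setter on 1)
β2 →J1  (J1 flow already set via bond 1)
β4 →J1  (1-jn J1 has f-setter on 1)

#0 stroke→J1
#1 stroke→I1
#2 stroke→J1
#3 stroke→J1
#4 stroke→J1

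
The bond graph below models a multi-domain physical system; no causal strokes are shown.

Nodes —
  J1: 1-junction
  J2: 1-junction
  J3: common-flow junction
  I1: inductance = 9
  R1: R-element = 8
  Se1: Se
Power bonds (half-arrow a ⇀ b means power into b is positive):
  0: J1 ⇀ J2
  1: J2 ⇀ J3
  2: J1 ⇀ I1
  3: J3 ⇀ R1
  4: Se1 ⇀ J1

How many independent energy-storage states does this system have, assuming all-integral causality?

bond 4 stroke at J1  (source Se1 imposes e)
bond 2 stroke at I1  (I1 integral (f out))
bond 0 stroke at J1  (J1: bond 2 brought flow, rest push out)
bond 1 stroke at J2  (J2: bond 0 brought flow, rest push out)
bond 3 stroke at J3  (J3 flow already set via bond 1)

1  (I1 all integral)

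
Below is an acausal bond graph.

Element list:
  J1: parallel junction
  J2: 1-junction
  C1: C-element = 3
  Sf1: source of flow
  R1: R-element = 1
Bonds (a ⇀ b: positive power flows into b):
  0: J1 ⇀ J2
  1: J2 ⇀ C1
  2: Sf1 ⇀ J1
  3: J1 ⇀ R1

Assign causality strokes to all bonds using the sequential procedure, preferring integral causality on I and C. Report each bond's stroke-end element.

β0 →J1
β1 →J2
β2 →Sf1
β3 →R1

bond 2 |Sf1  (Sf1 fixes flow; stroke at Sf1)
bond 1 |J2  (C1: C, integral causality)
bond 0 |J1  (only one flow-in slot at J2)
bond 3 |R1  (0-jn J1 has e-setter on 0)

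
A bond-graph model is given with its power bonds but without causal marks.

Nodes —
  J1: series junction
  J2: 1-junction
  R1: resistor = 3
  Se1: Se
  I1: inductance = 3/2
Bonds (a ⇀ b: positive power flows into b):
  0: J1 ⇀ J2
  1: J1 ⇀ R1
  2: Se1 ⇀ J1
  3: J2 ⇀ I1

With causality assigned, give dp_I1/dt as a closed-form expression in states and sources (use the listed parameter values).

bond 2 stroke→J1  (Se1 fixes effort; stroke away)
bond 3 stroke→I1  (prefer integral on I1)
bond 0 stroke→J2  (1-jn J2 has f-setter on 3)
bond 1 stroke→J1  (common-f at J1 fixed by 0)

dp_I1/dt = E_Se1 - 2*p_I1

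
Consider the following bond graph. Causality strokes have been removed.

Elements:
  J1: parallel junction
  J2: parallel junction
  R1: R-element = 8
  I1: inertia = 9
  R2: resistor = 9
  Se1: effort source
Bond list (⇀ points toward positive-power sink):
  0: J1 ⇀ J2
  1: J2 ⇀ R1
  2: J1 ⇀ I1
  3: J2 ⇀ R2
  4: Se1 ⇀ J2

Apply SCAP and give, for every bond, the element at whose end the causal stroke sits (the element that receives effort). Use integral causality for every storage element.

b4 stroke→J2  (Se1 fixes effort; stroke away)
b0 stroke→J1  (0-jn J2 has e-setter on 4)
b1 stroke→R1  (J2: bond 4 brought effort, rest push out)
b3 stroke→R2  (0-jn J2 has e-setter on 4)
b2 stroke→I1  (0-jn J1 has e-setter on 0)

#0 |J1
#1 |R1
#2 |I1
#3 |R2
#4 |J2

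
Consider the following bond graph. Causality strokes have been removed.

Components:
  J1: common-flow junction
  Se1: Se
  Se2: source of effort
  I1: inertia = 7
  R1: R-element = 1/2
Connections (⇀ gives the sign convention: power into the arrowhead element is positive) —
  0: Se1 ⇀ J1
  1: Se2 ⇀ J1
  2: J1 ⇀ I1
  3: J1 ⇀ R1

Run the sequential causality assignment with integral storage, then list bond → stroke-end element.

#0 |J1
#1 |J1
#2 |I1
#3 |J1

#0 stroke→J1  (Se1 fixes effort; stroke away)
#1 stroke→J1  (Se2 (Se) sets effort on bond)
#2 stroke→I1  (I1: I, integral causality)
#3 stroke→J1  (J1 flow already set via bond 2)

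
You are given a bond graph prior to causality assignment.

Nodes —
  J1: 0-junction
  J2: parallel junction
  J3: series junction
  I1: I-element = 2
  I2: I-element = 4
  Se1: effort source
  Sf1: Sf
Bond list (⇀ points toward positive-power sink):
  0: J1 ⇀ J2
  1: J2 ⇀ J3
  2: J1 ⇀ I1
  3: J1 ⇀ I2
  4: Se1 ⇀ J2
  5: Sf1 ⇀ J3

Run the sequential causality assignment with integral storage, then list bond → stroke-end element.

β0 stroke→J1
β1 stroke→J3
β2 stroke→I1
β3 stroke→I2
β4 stroke→J2
β5 stroke→Sf1

β4 stroke→J2  (Se1: effort source, stroke at far end)
β5 stroke→Sf1  (Sf1: flow source, stroke at near end)
β0 stroke→J1  (J2: bond 4 brought effort, rest push out)
β1 stroke→J3  (J2: bond 4 brought effort, rest push out)
β2 stroke→I1  (J1: bond 0 brought effort, rest push out)
β3 stroke→I2  (0-jn J1 has e-setter on 0)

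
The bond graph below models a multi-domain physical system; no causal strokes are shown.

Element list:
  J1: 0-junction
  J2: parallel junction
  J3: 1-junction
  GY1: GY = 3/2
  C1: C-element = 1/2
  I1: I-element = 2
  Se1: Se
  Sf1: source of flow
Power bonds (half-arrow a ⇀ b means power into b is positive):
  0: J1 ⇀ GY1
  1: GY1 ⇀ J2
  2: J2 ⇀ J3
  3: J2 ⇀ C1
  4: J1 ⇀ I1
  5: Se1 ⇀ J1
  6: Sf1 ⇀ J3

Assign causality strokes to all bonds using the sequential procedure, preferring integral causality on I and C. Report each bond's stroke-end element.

b0 stroke→GY1
b1 stroke→GY1
b2 stroke→J3
b3 stroke→J2
b4 stroke→I1
b5 stroke→J1
b6 stroke→Sf1

β5 stroke at J1  (Se1 (Se) sets effort on bond)
β6 stroke at Sf1  (Sf1: flow source, stroke at near end)
β0 stroke at GY1  (J1: bond 5 brought effort, rest push out)
β4 stroke at I1  (J1: bond 5 brought effort, rest push out)
β2 stroke at J3  (J3: bond 6 brought flow, rest push out)
β1 stroke at GY1  (GY1 both-in/both-out from 0)
β3 stroke at J2  (J2: last free bond brings effort in)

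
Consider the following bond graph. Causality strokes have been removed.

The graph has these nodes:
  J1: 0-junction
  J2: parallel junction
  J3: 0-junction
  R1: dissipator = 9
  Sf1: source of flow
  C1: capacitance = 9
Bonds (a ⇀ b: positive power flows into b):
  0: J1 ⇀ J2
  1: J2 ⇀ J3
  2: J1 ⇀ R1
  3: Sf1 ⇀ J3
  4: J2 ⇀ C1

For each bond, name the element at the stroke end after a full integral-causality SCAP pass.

#0 stroke at J1
#1 stroke at J3
#2 stroke at R1
#3 stroke at Sf1
#4 stroke at J2

bond 3 stroke→Sf1  (Sf1: flow source, stroke at near end)
bond 1 stroke→J3  (only one effort-in slot at J3)
bond 4 stroke→J2  (C1 integral (e out))
bond 0 stroke→J1  (J2 effort already set via bond 4)
bond 2 stroke→R1  (common-e at J1 fixed by 0)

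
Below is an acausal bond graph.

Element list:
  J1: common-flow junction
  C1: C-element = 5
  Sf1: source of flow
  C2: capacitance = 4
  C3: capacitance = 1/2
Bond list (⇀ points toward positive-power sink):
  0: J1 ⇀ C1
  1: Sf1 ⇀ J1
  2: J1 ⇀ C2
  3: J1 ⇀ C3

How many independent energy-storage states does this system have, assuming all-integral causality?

bond 1 |Sf1  (source Sf1 imposes f)
bond 0 |J1  (J1 flow already set via bond 1)
bond 2 |J1  (J1 flow already set via bond 1)
bond 3 |J1  (J1 flow already set via bond 1)

3  (C1, C2, C3 all integral)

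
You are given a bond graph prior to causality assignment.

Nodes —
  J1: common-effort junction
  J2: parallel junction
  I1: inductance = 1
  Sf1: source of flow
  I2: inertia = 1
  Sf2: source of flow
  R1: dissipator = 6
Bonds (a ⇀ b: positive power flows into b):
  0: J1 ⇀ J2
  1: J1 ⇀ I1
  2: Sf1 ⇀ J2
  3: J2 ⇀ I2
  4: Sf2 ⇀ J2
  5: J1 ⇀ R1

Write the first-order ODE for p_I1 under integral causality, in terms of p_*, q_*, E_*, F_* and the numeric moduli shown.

dp_I1/dt = 6*F_Sf1 + 6*F_Sf2 - 6*p_I1 - 6*p_I2

#2 stroke→Sf1  (Sf1: flow source, stroke at near end)
#4 stroke→Sf2  (Sf2 fixes flow; stroke at Sf2)
#1 stroke→I1  (prefer integral on I1)
#3 stroke→I2  (I2 outputs flow p/I2)
#0 stroke→J2  (only one effort-in slot at J2)
#5 stroke→J1  (J1 needs exactly one e-in)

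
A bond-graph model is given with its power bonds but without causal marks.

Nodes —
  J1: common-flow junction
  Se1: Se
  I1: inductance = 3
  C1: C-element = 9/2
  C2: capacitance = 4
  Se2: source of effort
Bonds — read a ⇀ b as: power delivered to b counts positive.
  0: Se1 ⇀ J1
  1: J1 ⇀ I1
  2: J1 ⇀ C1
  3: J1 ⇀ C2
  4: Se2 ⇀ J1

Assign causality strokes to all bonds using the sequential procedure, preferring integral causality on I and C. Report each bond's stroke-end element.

bond 0 |J1
bond 1 |I1
bond 2 |J1
bond 3 |J1
bond 4 |J1

#0 stroke→J1  (source Se1 imposes e)
#4 stroke→J1  (Se2 (Se) sets effort on bond)
#1 stroke→I1  (I1 integral (f out))
#2 stroke→J1  (J1 flow already set via bond 1)
#3 stroke→J1  (1-jn J1 has f-setter on 1)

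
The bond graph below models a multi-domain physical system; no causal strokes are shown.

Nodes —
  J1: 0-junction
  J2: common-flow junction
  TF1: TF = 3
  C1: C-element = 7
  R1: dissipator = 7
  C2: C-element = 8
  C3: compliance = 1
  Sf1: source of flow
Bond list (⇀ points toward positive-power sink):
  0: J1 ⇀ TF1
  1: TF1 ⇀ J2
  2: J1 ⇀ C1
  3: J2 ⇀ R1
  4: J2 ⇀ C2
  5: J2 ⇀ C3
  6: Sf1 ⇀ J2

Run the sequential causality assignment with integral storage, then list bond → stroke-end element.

bond 0 |TF1
bond 1 |J2
bond 2 |J1
bond 3 |J2
bond 4 |J2
bond 5 |J2
bond 6 |Sf1

b6 →Sf1  (Sf1 (Sf) sets flow on bond)
b1 →J2  (common-f at J2 fixed by 6)
b3 →J2  (common-f at J2 fixed by 6)
b4 →J2  (common-f at J2 fixed by 6)
b5 →J2  (J2: bond 6 brought flow, rest push out)
b0 →TF1  (through TF1, causality passes straight; one stroke at TF1)
b2 →J1  (closing 0-jn rule on J1)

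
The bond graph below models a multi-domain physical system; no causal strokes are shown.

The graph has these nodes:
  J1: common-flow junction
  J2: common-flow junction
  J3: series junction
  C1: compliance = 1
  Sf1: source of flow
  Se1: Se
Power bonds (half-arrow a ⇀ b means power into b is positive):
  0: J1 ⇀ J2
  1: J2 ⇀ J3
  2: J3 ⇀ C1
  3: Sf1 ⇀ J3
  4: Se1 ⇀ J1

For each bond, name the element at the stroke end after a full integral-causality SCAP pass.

b0 →J2
b1 →J3
b2 →J3
b3 →Sf1
b4 →J1

bond 3 →Sf1  (Sf1 (Sf) sets flow on bond)
bond 4 →J1  (source Se1 imposes e)
bond 0 →J2  (closing 1-jn rule on J1)
bond 1 →J3  (J2: last free bond brings flow in)
bond 2 →J3  (J3 flow already set via bond 3)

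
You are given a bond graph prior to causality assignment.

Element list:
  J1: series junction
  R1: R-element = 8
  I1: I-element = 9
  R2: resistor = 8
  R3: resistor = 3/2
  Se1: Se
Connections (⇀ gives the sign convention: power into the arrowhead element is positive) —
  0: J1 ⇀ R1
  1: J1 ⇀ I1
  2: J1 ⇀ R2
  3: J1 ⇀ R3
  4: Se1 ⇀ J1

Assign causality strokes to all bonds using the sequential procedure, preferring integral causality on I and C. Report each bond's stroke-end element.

#0 |J1
#1 |I1
#2 |J1
#3 |J1
#4 |J1

β4 stroke→J1  (Se1 fixes effort; stroke away)
β1 stroke→I1  (I1 integral (f out))
β0 stroke→J1  (J1 flow already set via bond 1)
β2 stroke→J1  (J1 flow already set via bond 1)
β3 stroke→J1  (common-f at J1 fixed by 1)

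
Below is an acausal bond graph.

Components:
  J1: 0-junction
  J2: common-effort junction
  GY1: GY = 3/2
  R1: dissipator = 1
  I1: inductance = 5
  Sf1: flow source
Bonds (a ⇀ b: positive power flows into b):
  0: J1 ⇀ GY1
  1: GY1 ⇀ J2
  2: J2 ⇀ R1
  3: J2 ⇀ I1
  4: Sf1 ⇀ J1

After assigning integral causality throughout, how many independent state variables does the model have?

1  (I1 all integral)

b4 stroke at Sf1  (Sf1 fixes flow; stroke at Sf1)
b0 stroke at J1  (J1 needs exactly one e-in)
b1 stroke at J2  (through GY1, causality inverts; strokes same side of GY1)
b2 stroke at R1  (common-e at J2 fixed by 1)
b3 stroke at I1  (J2: bond 1 brought effort, rest push out)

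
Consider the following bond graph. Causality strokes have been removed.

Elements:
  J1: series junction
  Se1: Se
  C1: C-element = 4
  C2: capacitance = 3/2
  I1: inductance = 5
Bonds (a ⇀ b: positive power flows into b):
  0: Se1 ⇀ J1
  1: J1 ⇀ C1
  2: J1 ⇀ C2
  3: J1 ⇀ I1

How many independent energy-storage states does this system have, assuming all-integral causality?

3  (C1, C2, I1 all integral)

b0 |J1  (Se1 fixes effort; stroke away)
b1 |J1  (prefer integral on C1)
b2 |J1  (C2 outputs effort q/C2)
b3 |I1  (closing 1-jn rule on J1)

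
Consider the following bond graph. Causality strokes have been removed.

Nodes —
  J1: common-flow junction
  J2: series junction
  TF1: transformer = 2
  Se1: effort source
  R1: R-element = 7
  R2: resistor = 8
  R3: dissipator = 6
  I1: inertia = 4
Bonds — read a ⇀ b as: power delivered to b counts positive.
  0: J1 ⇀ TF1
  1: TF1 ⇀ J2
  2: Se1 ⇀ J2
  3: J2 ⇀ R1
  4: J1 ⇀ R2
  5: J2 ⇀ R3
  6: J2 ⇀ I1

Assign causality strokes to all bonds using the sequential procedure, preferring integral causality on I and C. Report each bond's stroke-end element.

b2 →J2  (Se1 (Se) sets effort on bond)
b6 →I1  (I1 integral (f out))
b1 →J2  (common-f at J2 fixed by 6)
b3 →J2  (1-jn J2 has f-setter on 6)
b5 →J2  (J2: bond 6 brought flow, rest push out)
b0 →TF1  (through TF1, causality passes straight; one stroke at TF1)
b4 →J1  (J1 flow already set via bond 0)

bond 0 stroke at TF1
bond 1 stroke at J2
bond 2 stroke at J2
bond 3 stroke at J2
bond 4 stroke at J1
bond 5 stroke at J2
bond 6 stroke at I1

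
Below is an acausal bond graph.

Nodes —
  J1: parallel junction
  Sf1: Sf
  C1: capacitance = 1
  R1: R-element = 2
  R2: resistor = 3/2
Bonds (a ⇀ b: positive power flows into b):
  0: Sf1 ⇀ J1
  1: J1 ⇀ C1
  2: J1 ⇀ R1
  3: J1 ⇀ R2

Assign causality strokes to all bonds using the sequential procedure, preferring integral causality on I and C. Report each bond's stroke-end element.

bond 0 stroke at Sf1
bond 1 stroke at J1
bond 2 stroke at R1
bond 3 stroke at R2

b0 stroke at Sf1  (Sf1 fixes flow; stroke at Sf1)
b1 stroke at J1  (C1 integral (e out))
b2 stroke at R1  (J1: bond 1 brought effort, rest push out)
b3 stroke at R2  (common-e at J1 fixed by 1)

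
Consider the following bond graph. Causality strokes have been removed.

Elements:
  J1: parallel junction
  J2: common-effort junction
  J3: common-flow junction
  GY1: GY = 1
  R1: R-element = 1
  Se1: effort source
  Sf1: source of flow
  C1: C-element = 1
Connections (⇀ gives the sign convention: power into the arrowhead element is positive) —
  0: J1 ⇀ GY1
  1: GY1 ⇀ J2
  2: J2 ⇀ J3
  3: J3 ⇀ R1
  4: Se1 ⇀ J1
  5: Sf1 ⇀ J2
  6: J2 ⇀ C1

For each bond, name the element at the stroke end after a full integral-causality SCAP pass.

b4 stroke at J1  (Se1 (Se) sets effort on bond)
b5 stroke at Sf1  (Sf1: flow source, stroke at near end)
b0 stroke at GY1  (0-jn J1 has e-setter on 4)
b1 stroke at GY1  (through GY1, causality inverts; strokes same side of GY1)
b6 stroke at J2  (prefer integral on C1)
b2 stroke at J3  (common-e at J2 fixed by 6)
b3 stroke at R1  (J3: last free bond brings flow in)

b0 →GY1
b1 →GY1
b2 →J3
b3 →R1
b4 →J1
b5 →Sf1
b6 →J2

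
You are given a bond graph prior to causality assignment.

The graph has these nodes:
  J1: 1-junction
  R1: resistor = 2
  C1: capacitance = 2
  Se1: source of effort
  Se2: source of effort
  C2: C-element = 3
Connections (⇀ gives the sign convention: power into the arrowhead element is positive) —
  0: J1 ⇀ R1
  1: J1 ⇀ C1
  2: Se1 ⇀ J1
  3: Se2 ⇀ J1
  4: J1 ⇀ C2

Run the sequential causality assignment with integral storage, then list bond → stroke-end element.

b0 |R1
b1 |J1
b2 |J1
b3 |J1
b4 |J1

b2 stroke→J1  (Se1: effort source, stroke at far end)
b3 stroke→J1  (source Se2 imposes e)
b1 stroke→J1  (C1 outputs effort q/C1)
b4 stroke→J1  (C2 outputs effort q/C2)
b0 stroke→R1  (J1 needs exactly one f-in)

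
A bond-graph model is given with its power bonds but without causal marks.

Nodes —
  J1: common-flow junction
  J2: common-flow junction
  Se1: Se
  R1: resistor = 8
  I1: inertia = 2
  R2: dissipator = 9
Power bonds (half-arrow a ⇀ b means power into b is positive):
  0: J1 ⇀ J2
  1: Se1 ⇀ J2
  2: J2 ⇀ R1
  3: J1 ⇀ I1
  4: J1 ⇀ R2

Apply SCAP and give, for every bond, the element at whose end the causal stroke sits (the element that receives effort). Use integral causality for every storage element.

b0 stroke→J1
b1 stroke→J2
b2 stroke→J2
b3 stroke→I1
b4 stroke→J1

b1 |J2  (Se1 fixes effort; stroke away)
b3 |I1  (prefer integral on I1)
b0 |J1  (J1 flow already set via bond 3)
b4 |J1  (common-f at J1 fixed by 3)
b2 |J2  (J2 flow already set via bond 0)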